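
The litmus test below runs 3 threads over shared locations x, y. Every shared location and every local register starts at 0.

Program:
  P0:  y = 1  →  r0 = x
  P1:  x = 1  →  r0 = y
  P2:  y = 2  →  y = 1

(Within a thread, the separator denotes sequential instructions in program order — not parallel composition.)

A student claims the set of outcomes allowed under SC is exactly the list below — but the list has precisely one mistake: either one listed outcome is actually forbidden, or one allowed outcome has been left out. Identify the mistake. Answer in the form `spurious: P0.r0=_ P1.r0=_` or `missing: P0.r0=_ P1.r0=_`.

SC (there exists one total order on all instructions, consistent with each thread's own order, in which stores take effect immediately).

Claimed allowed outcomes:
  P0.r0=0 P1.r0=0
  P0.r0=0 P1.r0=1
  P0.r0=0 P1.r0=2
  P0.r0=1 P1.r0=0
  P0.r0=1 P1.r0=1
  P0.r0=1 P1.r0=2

outcome vector order: (P0.r0,P1.r0)
under SC → <0 1>; <0 2>; <1 0>; <1 1>; <1 2>
claimed∖SC = {<0 0>}

spurious: P0.r0=0 P1.r0=0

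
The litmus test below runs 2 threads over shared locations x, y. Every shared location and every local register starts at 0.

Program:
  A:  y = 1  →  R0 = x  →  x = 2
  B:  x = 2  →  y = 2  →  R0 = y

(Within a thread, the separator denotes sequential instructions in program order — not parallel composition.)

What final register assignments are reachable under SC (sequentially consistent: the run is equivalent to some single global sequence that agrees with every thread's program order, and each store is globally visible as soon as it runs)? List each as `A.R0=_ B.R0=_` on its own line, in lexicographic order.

outcome vector order: (A.R0,B.R0)
|SC outcomes| = 3

A.R0=0 B.R0=2
A.R0=2 B.R0=1
A.R0=2 B.R0=2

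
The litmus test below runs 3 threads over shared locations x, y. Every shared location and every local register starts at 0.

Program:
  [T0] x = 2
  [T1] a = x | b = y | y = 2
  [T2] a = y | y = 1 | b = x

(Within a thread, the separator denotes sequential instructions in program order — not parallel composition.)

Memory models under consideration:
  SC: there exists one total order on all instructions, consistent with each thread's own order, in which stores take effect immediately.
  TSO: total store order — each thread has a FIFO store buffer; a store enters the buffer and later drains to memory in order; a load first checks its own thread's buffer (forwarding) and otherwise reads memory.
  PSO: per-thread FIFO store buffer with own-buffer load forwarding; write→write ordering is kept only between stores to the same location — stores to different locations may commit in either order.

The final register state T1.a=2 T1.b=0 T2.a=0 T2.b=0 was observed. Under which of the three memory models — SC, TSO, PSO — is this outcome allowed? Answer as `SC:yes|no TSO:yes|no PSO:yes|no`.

SC:no TSO:yes PSO:yes

outcome vector order: (T1.a,T1.b,T2.a,T2.b)
SC (10): <0 0 0 0> <0 0 0 2> <0 0 2 0> <0 0 2 2> <0 1 0 0> <0 1 0 2> <2 0 0 2> <2 0 2 2> <2 1 0 0> <2 1 0 2>
TSO (11): <0 0 0 0> <0 0 0 2> <0 0 2 0> <0 0 2 2> <0 1 0 0> <0 1 0 2> <2 0 0 0> <2 0 0 2> <2 0 2 2> <2 1 0 0> <2 1 0 2>
PSO (11): <0 0 0 0> <0 0 0 2> <0 0 2 0> <0 0 2 2> <0 1 0 0> <0 1 0 2> <2 0 0 0> <2 0 0 2> <2 0 2 2> <2 1 0 0> <2 1 0 2>
target <2 0 0 0> ∈ {TSO,PSO}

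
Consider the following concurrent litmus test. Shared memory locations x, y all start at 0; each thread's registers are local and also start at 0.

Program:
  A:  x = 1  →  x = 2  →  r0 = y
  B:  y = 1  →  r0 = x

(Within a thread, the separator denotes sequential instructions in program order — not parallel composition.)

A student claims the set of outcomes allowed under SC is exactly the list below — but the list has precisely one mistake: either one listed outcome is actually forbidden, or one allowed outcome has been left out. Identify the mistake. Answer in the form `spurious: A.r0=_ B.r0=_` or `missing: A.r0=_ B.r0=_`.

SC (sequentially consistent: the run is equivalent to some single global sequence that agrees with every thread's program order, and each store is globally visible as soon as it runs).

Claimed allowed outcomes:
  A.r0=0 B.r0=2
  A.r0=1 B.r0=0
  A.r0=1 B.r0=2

outcome vector order: (A.r0,B.r0)
under SC → 0/2, 1/0, 1/1, 1/2
SC∖claimed = {1/1}

missing: A.r0=1 B.r0=1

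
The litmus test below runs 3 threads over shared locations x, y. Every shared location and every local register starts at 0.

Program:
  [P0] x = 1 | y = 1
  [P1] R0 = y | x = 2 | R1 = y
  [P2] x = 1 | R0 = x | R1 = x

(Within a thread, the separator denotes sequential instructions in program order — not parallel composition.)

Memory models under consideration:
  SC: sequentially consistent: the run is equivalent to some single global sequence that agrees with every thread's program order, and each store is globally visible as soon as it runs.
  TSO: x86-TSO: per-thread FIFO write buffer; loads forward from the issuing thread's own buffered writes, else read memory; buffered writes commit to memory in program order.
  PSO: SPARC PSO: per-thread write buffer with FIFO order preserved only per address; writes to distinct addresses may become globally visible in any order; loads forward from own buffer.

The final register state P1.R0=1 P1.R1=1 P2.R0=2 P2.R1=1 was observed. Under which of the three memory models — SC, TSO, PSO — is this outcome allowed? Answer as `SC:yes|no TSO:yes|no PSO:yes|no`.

outcome vector order: (P1.R0,P1.R1,P2.R0,P2.R1)
SC (11): (0,0,1,1), (0,0,1,2), (0,0,2,1), (0,0,2,2), (0,1,1,1), (0,1,1,2), (0,1,2,1), (0,1,2,2), (1,1,1,1), (1,1,1,2), (1,1,2,2)
TSO (11): (0,0,1,1), (0,0,1,2), (0,0,2,1), (0,0,2,2), (0,1,1,1), (0,1,1,2), (0,1,2,1), (0,1,2,2), (1,1,1,1), (1,1,1,2), (1,1,2,2)
PSO (12): (0,0,1,1), (0,0,1,2), (0,0,2,1), (0,0,2,2), (0,1,1,1), (0,1,1,2), (0,1,2,1), (0,1,2,2), (1,1,1,1), (1,1,1,2), (1,1,2,1), (1,1,2,2)
target (1,1,2,1) ∈ {PSO}

SC:no TSO:no PSO:yes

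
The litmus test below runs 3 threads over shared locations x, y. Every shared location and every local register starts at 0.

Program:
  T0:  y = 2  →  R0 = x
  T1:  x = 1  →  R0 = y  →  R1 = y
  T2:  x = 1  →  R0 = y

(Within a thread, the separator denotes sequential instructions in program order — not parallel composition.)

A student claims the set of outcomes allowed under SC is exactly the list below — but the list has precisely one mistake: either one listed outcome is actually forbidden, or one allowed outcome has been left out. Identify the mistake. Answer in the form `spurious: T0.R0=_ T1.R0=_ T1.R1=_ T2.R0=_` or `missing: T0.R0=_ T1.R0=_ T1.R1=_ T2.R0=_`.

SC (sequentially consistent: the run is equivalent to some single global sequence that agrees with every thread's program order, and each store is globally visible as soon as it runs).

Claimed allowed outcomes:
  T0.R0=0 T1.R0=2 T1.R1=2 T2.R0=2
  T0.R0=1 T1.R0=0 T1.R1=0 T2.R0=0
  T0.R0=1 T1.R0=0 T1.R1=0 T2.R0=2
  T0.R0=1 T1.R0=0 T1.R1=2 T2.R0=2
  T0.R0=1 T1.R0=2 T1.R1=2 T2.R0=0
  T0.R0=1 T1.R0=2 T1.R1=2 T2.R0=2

missing: T0.R0=1 T1.R0=0 T1.R1=2 T2.R0=0

outcome vector order: (T0.R0,T1.R0,T1.R1,T2.R0)
[SC] allowed = {<0 2 2 2>; <1 0 0 0>; <1 0 0 2>; <1 0 2 0>; <1 0 2 2>; <1 2 2 0>; <1 2 2 2>}
SC∖claimed = {<1 0 2 0>}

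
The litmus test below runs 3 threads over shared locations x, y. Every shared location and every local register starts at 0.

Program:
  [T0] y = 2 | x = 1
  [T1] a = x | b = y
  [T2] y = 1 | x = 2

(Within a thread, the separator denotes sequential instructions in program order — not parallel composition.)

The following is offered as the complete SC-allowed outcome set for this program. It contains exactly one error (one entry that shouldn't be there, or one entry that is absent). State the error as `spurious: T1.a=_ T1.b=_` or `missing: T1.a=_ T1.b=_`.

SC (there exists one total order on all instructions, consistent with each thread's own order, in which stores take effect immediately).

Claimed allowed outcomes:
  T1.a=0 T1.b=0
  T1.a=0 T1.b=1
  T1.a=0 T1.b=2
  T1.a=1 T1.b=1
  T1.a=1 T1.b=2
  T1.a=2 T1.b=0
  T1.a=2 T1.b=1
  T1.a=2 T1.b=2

spurious: T1.a=2 T1.b=0

outcome vector order: (T1.a,T1.b)
SC (7): <0 0>; <0 1>; <0 2>; <1 1>; <1 2>; <2 1>; <2 2>
claimed∖SC = {<2 0>}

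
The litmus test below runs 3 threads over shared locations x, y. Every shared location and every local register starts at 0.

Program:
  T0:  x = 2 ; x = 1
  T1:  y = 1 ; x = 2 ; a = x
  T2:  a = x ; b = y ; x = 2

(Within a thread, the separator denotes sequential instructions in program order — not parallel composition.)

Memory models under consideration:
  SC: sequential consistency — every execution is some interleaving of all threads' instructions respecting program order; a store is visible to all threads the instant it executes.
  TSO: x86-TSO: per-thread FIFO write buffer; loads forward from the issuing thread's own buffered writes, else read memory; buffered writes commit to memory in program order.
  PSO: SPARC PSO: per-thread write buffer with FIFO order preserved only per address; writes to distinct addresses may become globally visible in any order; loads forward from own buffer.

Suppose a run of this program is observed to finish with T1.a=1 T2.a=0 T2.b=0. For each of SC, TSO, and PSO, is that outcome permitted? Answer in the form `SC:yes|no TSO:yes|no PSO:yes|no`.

SC:yes TSO:yes PSO:yes

outcome vector order: (T1.a,T2.a,T2.b)
SC: 11 outcomes — {(1,0,0) (1,0,1) (1,1,1) (1,2,0) (1,2,1) (2,0,0) (2,0,1) (2,1,0) (2,1,1) (2,2,0) (2,2,1)}
TSO: 11 outcomes — {(1,0,0) (1,0,1) (1,1,1) (1,2,0) (1,2,1) (2,0,0) (2,0,1) (2,1,0) (2,1,1) (2,2,0) (2,2,1)}
PSO: 12 outcomes — {(1,0,0) (1,0,1) (1,1,0) (1,1,1) (1,2,0) (1,2,1) (2,0,0) (2,0,1) (2,1,0) (2,1,1) (2,2,0) (2,2,1)}
target (1,0,0) ∈ {SC,TSO,PSO}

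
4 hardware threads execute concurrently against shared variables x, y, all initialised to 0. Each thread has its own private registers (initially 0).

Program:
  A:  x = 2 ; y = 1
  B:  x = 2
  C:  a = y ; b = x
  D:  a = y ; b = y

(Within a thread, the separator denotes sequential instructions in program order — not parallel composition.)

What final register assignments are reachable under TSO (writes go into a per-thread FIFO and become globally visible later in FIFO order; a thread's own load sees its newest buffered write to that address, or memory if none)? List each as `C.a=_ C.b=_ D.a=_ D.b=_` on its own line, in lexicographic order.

outcome vector order: (C.a,C.b,D.a,D.b)
|TSO outcomes| = 9

C.a=0 C.b=0 D.a=0 D.b=0
C.a=0 C.b=0 D.a=0 D.b=1
C.a=0 C.b=0 D.a=1 D.b=1
C.a=0 C.b=2 D.a=0 D.b=0
C.a=0 C.b=2 D.a=0 D.b=1
C.a=0 C.b=2 D.a=1 D.b=1
C.a=1 C.b=2 D.a=0 D.b=0
C.a=1 C.b=2 D.a=0 D.b=1
C.a=1 C.b=2 D.a=1 D.b=1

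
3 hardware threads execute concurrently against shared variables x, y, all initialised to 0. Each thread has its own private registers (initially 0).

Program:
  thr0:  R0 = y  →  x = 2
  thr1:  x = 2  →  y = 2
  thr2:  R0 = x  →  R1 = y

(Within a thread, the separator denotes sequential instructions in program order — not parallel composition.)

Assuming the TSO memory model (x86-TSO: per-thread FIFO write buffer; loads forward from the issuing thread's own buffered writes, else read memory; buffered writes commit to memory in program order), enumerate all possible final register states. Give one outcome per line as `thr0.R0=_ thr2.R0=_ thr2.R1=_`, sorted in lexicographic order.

thr0.R0=0 thr2.R0=0 thr2.R1=0
thr0.R0=0 thr2.R0=0 thr2.R1=2
thr0.R0=0 thr2.R0=2 thr2.R1=0
thr0.R0=0 thr2.R0=2 thr2.R1=2
thr0.R0=2 thr2.R0=0 thr2.R1=0
thr0.R0=2 thr2.R0=0 thr2.R1=2
thr0.R0=2 thr2.R0=2 thr2.R1=0
thr0.R0=2 thr2.R0=2 thr2.R1=2

outcome vector order: (thr0.R0,thr2.R0,thr2.R1)
|TSO outcomes| = 8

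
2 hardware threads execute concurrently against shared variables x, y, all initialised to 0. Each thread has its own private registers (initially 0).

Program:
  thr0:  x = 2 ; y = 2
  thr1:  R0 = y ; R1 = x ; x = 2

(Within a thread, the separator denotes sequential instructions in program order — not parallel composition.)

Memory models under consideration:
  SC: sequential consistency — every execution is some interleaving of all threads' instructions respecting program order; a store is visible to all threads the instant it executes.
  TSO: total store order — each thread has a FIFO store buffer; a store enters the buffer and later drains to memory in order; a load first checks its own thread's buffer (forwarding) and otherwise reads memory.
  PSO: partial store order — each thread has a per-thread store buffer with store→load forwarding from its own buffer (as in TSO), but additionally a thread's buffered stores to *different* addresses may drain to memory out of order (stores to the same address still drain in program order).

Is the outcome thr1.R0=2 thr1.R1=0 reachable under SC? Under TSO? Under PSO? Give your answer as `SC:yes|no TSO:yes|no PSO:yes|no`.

SC:no TSO:no PSO:yes

outcome vector order: (thr1.R0,thr1.R1)
[SC] allowed = {<0 0>; <0 2>; <2 2>}
[TSO] allowed = {<0 0>; <0 2>; <2 2>}
[PSO] allowed = {<0 0>; <0 2>; <2 0>; <2 2>}
target <2 0> ∈ {PSO}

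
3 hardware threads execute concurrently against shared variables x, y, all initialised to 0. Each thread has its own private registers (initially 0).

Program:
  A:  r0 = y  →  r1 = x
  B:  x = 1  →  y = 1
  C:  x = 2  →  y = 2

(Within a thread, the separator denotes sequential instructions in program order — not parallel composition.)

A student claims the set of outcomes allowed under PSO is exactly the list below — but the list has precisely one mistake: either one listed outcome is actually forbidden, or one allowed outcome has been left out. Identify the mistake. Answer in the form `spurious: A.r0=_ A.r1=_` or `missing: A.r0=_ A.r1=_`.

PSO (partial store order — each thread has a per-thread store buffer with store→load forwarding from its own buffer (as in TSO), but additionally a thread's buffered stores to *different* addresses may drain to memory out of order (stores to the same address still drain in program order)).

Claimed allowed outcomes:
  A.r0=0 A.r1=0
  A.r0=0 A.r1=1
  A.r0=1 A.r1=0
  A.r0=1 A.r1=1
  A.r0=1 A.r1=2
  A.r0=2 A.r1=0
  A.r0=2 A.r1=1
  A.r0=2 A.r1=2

missing: A.r0=0 A.r1=2

outcome vector order: (A.r0,A.r1)
under PSO → 00, 01, 02, 10, 11, 12, 20, 21, 22
PSO∖claimed = {02}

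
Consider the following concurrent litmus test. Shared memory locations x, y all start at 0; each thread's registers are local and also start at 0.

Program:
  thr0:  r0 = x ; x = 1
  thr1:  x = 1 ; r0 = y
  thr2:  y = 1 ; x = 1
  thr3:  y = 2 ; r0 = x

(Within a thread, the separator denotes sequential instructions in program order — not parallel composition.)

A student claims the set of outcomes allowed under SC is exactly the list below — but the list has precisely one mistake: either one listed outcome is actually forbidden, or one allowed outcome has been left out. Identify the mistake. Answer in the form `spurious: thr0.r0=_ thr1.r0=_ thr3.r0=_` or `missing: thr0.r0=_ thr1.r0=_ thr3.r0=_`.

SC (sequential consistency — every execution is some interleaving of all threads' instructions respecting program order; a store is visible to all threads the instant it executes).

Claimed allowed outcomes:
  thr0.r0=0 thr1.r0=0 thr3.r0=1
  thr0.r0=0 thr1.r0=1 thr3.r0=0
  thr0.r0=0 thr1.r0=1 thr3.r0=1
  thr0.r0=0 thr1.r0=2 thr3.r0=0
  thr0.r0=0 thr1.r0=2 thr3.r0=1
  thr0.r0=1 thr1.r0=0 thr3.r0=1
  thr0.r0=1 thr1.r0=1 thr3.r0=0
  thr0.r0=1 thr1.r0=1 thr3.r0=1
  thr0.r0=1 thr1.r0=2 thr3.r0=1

outcome vector order: (thr0.r0,thr1.r0,thr3.r0)
SC: 10 outcomes — {0/0/1 0/1/0 0/1/1 0/2/0 0/2/1 1/0/1 1/1/0 1/1/1 1/2/0 1/2/1}
SC∖claimed = {1/2/0}

missing: thr0.r0=1 thr1.r0=2 thr3.r0=0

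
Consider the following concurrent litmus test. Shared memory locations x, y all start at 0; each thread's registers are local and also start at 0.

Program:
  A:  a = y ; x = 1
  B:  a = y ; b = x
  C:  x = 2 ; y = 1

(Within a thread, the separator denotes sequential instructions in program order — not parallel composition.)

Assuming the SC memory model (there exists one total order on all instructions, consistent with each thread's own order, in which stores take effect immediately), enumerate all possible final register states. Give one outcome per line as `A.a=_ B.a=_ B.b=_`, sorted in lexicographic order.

outcome vector order: (A.a,B.a,B.b)
|SC outcomes| = 10

A.a=0 B.a=0 B.b=0
A.a=0 B.a=0 B.b=1
A.a=0 B.a=0 B.b=2
A.a=0 B.a=1 B.b=1
A.a=0 B.a=1 B.b=2
A.a=1 B.a=0 B.b=0
A.a=1 B.a=0 B.b=1
A.a=1 B.a=0 B.b=2
A.a=1 B.a=1 B.b=1
A.a=1 B.a=1 B.b=2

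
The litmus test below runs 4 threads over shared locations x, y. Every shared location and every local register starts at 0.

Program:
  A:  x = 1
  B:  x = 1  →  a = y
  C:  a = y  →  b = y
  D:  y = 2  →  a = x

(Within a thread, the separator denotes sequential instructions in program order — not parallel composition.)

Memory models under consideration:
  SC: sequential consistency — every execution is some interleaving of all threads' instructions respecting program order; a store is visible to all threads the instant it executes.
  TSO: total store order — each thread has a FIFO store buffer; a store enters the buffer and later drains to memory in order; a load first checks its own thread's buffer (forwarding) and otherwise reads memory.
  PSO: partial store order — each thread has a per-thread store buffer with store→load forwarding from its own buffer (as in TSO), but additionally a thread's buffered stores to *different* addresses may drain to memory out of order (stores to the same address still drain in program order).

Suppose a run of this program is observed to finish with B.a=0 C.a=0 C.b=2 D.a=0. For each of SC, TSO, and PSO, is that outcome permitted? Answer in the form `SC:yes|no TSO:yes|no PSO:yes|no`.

SC:no TSO:yes PSO:yes

outcome vector order: (B.a,C.a,C.b,D.a)
[SC] allowed = {<0 0 0 1> <0 0 2 1> <0 2 2 1> <2 0 0 0> <2 0 0 1> <2 0 2 0> <2 0 2 1> <2 2 2 0> <2 2 2 1>}
[TSO] allowed = {<0 0 0 0> <0 0 0 1> <0 0 2 0> <0 0 2 1> <0 2 2 0> <0 2 2 1> <2 0 0 0> <2 0 0 1> <2 0 2 0> <2 0 2 1> <2 2 2 0> <2 2 2 1>}
[PSO] allowed = {<0 0 0 0> <0 0 0 1> <0 0 2 0> <0 0 2 1> <0 2 2 0> <0 2 2 1> <2 0 0 0> <2 0 0 1> <2 0 2 0> <2 0 2 1> <2 2 2 0> <2 2 2 1>}
target <0 0 2 0> ∈ {TSO,PSO}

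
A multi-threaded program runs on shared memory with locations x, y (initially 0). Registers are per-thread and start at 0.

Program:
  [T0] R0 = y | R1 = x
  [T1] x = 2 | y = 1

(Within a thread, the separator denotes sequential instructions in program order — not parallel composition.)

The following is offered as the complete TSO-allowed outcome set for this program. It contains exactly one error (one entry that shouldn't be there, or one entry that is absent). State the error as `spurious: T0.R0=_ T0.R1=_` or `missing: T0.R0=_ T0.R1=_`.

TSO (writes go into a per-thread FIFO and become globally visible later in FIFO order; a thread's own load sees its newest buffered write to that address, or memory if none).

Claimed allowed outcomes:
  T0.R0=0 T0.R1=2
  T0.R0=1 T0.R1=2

outcome vector order: (T0.R0,T0.R1)
[TSO] allowed = {(0,0); (0,2); (1,2)}
TSO∖claimed = {(0,0)}

missing: T0.R0=0 T0.R1=0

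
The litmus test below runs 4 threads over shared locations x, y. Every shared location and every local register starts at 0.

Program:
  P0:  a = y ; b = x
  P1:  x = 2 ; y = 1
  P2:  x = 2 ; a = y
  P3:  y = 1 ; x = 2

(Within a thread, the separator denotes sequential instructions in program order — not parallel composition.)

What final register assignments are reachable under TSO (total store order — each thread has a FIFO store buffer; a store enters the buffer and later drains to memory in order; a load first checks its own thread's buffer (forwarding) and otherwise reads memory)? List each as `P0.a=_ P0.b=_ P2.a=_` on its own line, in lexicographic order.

outcome vector order: (P0.a,P0.b,P2.a)
|TSO outcomes| = 8

P0.a=0 P0.b=0 P2.a=0
P0.a=0 P0.b=0 P2.a=1
P0.a=0 P0.b=2 P2.a=0
P0.a=0 P0.b=2 P2.a=1
P0.a=1 P0.b=0 P2.a=0
P0.a=1 P0.b=0 P2.a=1
P0.a=1 P0.b=2 P2.a=0
P0.a=1 P0.b=2 P2.a=1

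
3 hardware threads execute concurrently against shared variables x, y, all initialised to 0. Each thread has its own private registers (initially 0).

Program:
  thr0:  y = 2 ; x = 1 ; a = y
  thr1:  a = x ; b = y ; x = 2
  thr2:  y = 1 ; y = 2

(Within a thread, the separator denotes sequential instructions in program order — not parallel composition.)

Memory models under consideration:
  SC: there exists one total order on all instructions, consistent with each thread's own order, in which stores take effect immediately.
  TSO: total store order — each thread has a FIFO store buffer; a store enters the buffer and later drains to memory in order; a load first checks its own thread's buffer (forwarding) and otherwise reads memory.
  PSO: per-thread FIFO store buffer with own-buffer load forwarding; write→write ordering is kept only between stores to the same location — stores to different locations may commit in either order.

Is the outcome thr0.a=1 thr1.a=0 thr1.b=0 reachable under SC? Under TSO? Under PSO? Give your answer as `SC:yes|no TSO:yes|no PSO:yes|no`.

SC:yes TSO:yes PSO:yes

outcome vector order: (thr0.a,thr1.a,thr1.b)
SC (10): 100; 101; 102; 111; 112; 200; 201; 202; 211; 212
TSO (10): 100; 101; 102; 111; 112; 200; 201; 202; 211; 212
PSO (12): 100; 101; 102; 110; 111; 112; 200; 201; 202; 210; 211; 212
target 100 ∈ {SC,TSO,PSO}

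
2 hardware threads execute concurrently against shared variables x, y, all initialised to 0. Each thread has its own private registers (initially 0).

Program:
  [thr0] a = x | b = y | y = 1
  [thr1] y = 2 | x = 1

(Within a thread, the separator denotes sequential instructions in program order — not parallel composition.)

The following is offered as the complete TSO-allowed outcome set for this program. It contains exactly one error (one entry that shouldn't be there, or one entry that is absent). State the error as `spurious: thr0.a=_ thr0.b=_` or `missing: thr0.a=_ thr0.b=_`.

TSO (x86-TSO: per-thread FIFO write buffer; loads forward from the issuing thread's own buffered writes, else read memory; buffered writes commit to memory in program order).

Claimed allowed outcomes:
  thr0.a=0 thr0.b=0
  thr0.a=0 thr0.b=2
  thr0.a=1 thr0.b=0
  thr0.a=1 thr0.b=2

spurious: thr0.a=1 thr0.b=0

outcome vector order: (thr0.a,thr0.b)
[TSO] allowed = {00 02 12}
claimed∖TSO = {10}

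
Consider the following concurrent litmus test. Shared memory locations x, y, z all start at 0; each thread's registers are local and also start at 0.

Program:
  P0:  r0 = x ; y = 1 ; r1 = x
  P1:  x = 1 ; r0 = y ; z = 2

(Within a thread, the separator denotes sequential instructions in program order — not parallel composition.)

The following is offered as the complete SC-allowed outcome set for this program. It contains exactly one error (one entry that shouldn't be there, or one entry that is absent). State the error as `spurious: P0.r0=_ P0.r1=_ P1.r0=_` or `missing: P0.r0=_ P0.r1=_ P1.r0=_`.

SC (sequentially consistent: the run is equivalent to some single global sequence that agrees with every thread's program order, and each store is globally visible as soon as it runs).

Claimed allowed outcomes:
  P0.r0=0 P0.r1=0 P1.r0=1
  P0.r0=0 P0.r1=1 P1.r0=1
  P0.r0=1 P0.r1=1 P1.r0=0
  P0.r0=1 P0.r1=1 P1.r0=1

outcome vector order: (P0.r0,P0.r1,P1.r0)
under SC → <0 0 1> <0 1 0> <0 1 1> <1 1 0> <1 1 1>
SC∖claimed = {<0 1 0>}

missing: P0.r0=0 P0.r1=1 P1.r0=0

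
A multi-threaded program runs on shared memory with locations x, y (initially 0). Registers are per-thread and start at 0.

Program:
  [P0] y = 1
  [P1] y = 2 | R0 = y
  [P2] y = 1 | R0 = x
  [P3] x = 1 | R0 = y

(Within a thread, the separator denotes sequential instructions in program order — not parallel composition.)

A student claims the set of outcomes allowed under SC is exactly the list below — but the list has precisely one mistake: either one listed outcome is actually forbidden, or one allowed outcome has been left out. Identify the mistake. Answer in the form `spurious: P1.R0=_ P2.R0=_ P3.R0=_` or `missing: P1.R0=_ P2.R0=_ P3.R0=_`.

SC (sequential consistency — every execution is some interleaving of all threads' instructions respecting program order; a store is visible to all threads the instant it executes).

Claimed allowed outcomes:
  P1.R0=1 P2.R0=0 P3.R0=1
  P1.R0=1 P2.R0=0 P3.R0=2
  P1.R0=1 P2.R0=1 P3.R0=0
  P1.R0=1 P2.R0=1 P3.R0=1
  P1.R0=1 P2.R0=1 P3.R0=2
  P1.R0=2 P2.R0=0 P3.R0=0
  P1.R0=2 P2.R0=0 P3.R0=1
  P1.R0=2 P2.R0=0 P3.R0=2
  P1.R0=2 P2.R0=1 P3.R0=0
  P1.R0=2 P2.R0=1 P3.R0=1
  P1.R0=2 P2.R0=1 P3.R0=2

spurious: P1.R0=2 P2.R0=0 P3.R0=0

outcome vector order: (P1.R0,P2.R0,P3.R0)
SC: 10 outcomes — {(1,0,1) (1,0,2) (1,1,0) (1,1,1) (1,1,2) (2,0,1) (2,0,2) (2,1,0) (2,1,1) (2,1,2)}
claimed∖SC = {(2,0,0)}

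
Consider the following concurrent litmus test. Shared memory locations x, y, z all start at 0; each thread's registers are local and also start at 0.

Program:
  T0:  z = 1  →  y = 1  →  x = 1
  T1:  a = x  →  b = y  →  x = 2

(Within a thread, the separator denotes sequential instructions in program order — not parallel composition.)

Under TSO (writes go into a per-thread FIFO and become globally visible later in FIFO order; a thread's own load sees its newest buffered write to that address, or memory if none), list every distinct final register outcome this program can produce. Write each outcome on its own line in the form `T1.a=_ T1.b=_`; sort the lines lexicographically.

T1.a=0 T1.b=0
T1.a=0 T1.b=1
T1.a=1 T1.b=1

outcome vector order: (T1.a,T1.b)
|TSO outcomes| = 3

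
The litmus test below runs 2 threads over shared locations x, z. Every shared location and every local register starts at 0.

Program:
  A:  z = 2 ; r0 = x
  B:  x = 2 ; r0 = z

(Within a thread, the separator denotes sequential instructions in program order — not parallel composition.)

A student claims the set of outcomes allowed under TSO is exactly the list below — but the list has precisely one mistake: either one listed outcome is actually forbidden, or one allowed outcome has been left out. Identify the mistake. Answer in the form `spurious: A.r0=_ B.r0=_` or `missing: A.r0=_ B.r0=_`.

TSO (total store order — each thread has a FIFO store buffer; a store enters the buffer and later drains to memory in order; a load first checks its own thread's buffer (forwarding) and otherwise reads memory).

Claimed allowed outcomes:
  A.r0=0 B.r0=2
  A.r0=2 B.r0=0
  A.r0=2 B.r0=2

missing: A.r0=0 B.r0=0

outcome vector order: (A.r0,B.r0)
TSO: 4 outcomes — {(0,0); (0,2); (2,0); (2,2)}
TSO∖claimed = {(0,0)}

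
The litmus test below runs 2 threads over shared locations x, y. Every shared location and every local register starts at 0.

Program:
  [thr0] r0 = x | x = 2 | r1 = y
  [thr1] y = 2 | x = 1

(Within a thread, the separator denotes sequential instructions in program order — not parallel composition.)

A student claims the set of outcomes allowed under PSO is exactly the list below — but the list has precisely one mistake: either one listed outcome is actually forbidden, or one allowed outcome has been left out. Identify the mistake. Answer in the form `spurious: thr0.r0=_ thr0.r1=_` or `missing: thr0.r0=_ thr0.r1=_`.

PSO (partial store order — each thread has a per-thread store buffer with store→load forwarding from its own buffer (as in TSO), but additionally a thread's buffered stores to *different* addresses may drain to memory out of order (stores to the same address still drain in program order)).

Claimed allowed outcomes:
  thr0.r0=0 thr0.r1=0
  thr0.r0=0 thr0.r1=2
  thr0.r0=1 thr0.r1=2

missing: thr0.r0=1 thr0.r1=0

outcome vector order: (thr0.r0,thr0.r1)
[PSO] allowed = {(0,0), (0,2), (1,0), (1,2)}
PSO∖claimed = {(1,0)}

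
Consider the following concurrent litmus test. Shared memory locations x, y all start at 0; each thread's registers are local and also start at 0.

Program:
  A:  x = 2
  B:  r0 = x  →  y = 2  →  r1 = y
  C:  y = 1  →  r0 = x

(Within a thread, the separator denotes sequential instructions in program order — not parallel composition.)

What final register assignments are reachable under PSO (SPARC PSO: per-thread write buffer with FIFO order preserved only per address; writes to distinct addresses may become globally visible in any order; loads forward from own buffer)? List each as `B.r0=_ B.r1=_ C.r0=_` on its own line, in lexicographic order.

B.r0=0 B.r1=1 C.r0=0
B.r0=0 B.r1=1 C.r0=2
B.r0=0 B.r1=2 C.r0=0
B.r0=0 B.r1=2 C.r0=2
B.r0=2 B.r1=1 C.r0=0
B.r0=2 B.r1=1 C.r0=2
B.r0=2 B.r1=2 C.r0=0
B.r0=2 B.r1=2 C.r0=2

outcome vector order: (B.r0,B.r1,C.r0)
|PSO outcomes| = 8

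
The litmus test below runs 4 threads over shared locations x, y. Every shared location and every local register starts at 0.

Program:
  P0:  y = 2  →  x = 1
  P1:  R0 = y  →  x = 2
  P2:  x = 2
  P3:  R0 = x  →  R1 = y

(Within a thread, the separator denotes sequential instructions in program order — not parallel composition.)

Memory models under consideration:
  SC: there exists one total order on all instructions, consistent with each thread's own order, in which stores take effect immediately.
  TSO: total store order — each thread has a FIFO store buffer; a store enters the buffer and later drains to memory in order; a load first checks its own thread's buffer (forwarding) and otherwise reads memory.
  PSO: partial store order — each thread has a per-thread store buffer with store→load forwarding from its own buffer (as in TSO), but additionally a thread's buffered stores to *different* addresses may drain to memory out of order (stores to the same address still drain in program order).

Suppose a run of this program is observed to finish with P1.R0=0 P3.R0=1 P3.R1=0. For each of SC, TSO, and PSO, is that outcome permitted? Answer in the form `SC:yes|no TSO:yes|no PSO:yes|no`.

outcome vector order: (P1.R0,P3.R0,P3.R1)
SC: 10 outcomes — {(0,0,0) (0,0,2) (0,1,2) (0,2,0) (0,2,2) (2,0,0) (2,0,2) (2,1,2) (2,2,0) (2,2,2)}
TSO: 10 outcomes — {(0,0,0) (0,0,2) (0,1,2) (0,2,0) (0,2,2) (2,0,0) (2,0,2) (2,1,2) (2,2,0) (2,2,2)}
PSO: 12 outcomes — {(0,0,0) (0,0,2) (0,1,0) (0,1,2) (0,2,0) (0,2,2) (2,0,0) (2,0,2) (2,1,0) (2,1,2) (2,2,0) (2,2,2)}
target (0,1,0) ∈ {PSO}

SC:no TSO:no PSO:yes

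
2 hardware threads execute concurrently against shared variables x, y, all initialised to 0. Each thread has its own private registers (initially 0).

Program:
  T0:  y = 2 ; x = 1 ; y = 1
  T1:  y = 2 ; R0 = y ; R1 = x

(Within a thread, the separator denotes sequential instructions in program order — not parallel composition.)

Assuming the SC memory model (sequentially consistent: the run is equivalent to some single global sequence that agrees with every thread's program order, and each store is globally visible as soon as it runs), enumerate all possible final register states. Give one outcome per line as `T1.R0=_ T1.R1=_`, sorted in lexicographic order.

outcome vector order: (T1.R0,T1.R1)
|SC outcomes| = 3

T1.R0=1 T1.R1=1
T1.R0=2 T1.R1=0
T1.R0=2 T1.R1=1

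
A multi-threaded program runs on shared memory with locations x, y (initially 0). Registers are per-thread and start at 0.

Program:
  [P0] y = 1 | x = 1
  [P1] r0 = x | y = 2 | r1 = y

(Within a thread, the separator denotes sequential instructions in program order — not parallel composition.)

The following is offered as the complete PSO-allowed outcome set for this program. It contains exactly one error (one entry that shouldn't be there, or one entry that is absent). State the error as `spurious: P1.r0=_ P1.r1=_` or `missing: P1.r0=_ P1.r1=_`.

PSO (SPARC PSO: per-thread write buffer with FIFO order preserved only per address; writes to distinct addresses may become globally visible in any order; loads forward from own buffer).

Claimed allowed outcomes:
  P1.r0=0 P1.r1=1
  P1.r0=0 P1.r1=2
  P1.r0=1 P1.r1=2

outcome vector order: (P1.r0,P1.r1)
PSO (4): 01 02 11 12
PSO∖claimed = {11}

missing: P1.r0=1 P1.r1=1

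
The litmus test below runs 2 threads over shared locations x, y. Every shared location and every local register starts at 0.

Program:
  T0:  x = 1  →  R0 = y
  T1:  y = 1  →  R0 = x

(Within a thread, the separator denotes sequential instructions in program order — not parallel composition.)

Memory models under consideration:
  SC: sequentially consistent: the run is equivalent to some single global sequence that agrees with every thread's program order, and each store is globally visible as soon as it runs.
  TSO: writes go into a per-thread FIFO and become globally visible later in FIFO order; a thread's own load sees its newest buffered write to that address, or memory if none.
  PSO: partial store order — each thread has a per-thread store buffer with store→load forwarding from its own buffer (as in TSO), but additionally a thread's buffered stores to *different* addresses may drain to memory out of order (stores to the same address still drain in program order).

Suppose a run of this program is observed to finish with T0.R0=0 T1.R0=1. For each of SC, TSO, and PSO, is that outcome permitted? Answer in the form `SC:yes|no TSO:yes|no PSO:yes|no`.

outcome vector order: (T0.R0,T1.R0)
under SC → 0/1; 1/0; 1/1
under TSO → 0/0; 0/1; 1/0; 1/1
under PSO → 0/0; 0/1; 1/0; 1/1
target 0/1 ∈ {SC,TSO,PSO}

SC:yes TSO:yes PSO:yes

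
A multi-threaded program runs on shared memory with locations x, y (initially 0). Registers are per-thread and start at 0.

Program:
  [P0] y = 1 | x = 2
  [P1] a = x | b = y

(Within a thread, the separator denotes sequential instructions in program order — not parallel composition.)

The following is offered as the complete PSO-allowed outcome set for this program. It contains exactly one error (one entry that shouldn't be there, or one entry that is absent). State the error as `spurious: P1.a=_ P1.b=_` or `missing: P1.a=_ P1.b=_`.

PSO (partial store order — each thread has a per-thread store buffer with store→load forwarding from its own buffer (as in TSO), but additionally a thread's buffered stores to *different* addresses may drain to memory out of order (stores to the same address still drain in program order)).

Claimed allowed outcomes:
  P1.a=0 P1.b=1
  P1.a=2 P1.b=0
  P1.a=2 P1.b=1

missing: P1.a=0 P1.b=0

outcome vector order: (P1.a,P1.b)
[PSO] allowed = {00 01 20 21}
PSO∖claimed = {00}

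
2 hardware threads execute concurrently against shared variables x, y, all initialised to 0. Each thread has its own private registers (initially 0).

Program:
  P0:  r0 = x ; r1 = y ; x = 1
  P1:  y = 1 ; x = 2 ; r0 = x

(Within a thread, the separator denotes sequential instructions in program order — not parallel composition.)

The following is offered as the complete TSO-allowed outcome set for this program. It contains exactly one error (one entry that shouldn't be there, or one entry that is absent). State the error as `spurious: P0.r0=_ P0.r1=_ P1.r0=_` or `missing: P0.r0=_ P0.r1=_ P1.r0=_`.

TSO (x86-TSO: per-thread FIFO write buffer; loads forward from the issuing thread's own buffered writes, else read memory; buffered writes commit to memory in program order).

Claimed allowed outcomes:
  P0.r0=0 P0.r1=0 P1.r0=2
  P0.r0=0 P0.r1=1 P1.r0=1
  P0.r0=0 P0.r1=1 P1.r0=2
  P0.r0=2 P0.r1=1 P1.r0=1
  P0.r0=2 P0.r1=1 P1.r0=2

outcome vector order: (P0.r0,P0.r1,P1.r0)
[TSO] allowed = {(0,0,1), (0,0,2), (0,1,1), (0,1,2), (2,1,1), (2,1,2)}
TSO∖claimed = {(0,0,1)}

missing: P0.r0=0 P0.r1=0 P1.r0=1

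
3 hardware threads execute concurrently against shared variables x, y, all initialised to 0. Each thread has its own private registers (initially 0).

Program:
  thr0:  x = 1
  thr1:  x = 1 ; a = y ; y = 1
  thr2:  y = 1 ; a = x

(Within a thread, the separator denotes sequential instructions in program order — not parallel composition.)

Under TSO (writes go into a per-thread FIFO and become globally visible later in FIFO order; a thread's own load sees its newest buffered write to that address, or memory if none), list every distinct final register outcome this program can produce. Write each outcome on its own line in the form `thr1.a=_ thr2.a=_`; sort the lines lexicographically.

thr1.a=0 thr2.a=0
thr1.a=0 thr2.a=1
thr1.a=1 thr2.a=0
thr1.a=1 thr2.a=1

outcome vector order: (thr1.a,thr2.a)
|TSO outcomes| = 4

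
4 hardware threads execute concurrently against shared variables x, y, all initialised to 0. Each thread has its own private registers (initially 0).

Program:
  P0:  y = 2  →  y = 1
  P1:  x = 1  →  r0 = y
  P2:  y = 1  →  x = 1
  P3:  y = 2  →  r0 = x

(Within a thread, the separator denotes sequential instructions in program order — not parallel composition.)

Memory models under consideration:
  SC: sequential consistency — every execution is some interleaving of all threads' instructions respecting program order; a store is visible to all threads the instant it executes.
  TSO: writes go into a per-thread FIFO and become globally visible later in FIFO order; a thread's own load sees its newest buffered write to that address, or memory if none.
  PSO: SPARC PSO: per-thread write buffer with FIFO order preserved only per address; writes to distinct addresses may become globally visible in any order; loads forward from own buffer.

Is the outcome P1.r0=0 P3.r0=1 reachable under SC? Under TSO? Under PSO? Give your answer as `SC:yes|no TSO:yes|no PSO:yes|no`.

outcome vector order: (P1.r0,P3.r0)
SC: 5 outcomes — {<0 1> <1 0> <1 1> <2 0> <2 1>}
TSO: 6 outcomes — {<0 0> <0 1> <1 0> <1 1> <2 0> <2 1>}
PSO: 6 outcomes — {<0 0> <0 1> <1 0> <1 1> <2 0> <2 1>}
target <0 1> ∈ {SC,TSO,PSO}

SC:yes TSO:yes PSO:yes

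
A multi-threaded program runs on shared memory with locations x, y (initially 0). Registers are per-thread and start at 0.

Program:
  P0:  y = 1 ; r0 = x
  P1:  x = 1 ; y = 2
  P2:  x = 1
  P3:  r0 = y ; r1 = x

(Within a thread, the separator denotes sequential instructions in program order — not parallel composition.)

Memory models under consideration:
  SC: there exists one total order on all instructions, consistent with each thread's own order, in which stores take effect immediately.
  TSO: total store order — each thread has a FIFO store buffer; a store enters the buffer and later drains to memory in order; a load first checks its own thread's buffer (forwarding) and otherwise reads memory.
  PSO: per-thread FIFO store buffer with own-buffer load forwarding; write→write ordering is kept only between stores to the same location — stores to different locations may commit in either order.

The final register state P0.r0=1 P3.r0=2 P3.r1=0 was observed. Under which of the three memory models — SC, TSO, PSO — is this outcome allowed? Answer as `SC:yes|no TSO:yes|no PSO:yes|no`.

outcome vector order: (P0.r0,P3.r0,P3.r1)
under SC → <0 0 0> <0 0 1> <0 1 0> <0 1 1> <0 2 1> <1 0 0> <1 0 1> <1 1 0> <1 1 1> <1 2 1>
under TSO → <0 0 0> <0 0 1> <0 1 0> <0 1 1> <0 2 1> <1 0 0> <1 0 1> <1 1 0> <1 1 1> <1 2 1>
under PSO → <0 0 0> <0 0 1> <0 1 0> <0 1 1> <0 2 0> <0 2 1> <1 0 0> <1 0 1> <1 1 0> <1 1 1> <1 2 0> <1 2 1>
target <1 2 0> ∈ {PSO}

SC:no TSO:no PSO:yes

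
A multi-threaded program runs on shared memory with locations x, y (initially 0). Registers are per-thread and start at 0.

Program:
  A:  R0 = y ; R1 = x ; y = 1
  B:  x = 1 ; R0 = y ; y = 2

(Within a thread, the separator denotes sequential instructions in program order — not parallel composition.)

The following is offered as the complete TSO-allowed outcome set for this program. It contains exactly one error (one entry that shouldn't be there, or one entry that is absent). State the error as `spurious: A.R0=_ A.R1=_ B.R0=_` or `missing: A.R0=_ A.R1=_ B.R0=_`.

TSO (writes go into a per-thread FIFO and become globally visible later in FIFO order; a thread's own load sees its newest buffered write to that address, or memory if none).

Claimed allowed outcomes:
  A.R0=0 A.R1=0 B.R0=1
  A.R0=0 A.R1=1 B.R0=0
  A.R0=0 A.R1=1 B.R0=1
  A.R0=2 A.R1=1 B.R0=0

missing: A.R0=0 A.R1=0 B.R0=0

outcome vector order: (A.R0,A.R1,B.R0)
[TSO] allowed = {<0 0 0> <0 0 1> <0 1 0> <0 1 1> <2 1 0>}
TSO∖claimed = {<0 0 0>}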